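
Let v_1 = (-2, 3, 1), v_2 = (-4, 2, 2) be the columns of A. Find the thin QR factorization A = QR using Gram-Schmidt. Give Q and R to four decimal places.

e_1 = v_1/‖v_1‖ = (-2, 3, 1)/3.7417 = (-0.5345, 0.8018, 0.2673).
r_{12} = e_1·v_2 = 4.2762.
u_2 = v_2 − 4.2762·e_1 = (-1.7143, -1.4286, 0.8571).
‖u_2‖ = 2.3905, so e_2 = (-0.7171, -0.5976, 0.3586).

Q = [[-0.5345, -0.7171], [0.8018, -0.5976], [0.2673, 0.3586]], R = [[3.7417, 4.2762], [0.0000, 2.3905]]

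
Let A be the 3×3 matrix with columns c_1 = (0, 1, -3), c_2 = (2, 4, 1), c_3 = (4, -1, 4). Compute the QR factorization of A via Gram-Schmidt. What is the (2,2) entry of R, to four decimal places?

c_1 = (0, 1, -3); ‖c_1‖ = 3.1623, so e_1 = (0.0000, 0.3162, -0.9487).
e_1·c_2 = 0.0000·2 + 0.3162·4 + (-0.9487)·1 = 0.3162.
u_2 = c_2 − 0.3162·e_1 = (2.0000, 3.9000, 1.3000).
r_{22} = ‖u_2‖ = 4.5717.

r_{22} = 4.5717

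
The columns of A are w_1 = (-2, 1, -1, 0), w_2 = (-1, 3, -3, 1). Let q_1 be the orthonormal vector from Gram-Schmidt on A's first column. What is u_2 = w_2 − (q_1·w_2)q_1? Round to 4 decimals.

u_2 = (1.6667, 1.6667, -1.6667, 1.0000)

w_1 = (-2, 1, -1, 0); ‖w_1‖ = 2.4495, so q_1 = (-0.8165, 0.4082, -0.4082, 0.0000).
q_1·w_2 = (-0.8165)·(-1) + 0.4082·3 + (-0.4082)·(-3) + 0.0000·1 = 3.2660.
u_2 = w_2 − 3.2660·q_1 = (1.6667, 1.6667, -1.6667, 1.0000).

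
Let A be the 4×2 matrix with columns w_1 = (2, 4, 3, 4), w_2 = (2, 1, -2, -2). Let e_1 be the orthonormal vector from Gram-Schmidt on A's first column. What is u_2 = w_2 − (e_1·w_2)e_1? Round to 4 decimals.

u_2 = (2.2667, 1.5333, -1.6000, -1.4667)

w_1 = (2, 4, 3, 4); ‖w_1‖ = 6.7082, so e_1 = (0.2981, 0.5963, 0.4472, 0.5963).
e_1·w_2 = 0.2981·2 + 0.5963·1 + 0.4472·(-2) + 0.5963·(-2) = -0.8944.
u_2 = w_2 + 0.8944·e_1 = (2.2667, 1.5333, -1.6000, -1.4667).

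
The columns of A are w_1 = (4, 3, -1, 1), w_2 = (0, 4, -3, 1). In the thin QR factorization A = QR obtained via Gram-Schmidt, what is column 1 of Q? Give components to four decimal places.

q_1 = (0.7698, 0.5774, -0.1925, 0.1925)

w_1 = (4, 3, -1, 1); ‖w_1‖ = 5.1962, so q_1 = (0.7698, 0.5774, -0.1925, 0.1925).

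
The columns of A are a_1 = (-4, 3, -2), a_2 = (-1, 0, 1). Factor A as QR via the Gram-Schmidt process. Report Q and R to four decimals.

Q = [[-0.7428, -0.5307], [0.5571, -0.1516], [-0.3714, 0.8339]], R = [[5.3852, 0.3714], [0.0000, 1.3646]]

e_1 = a_1/‖a_1‖ = (-4, 3, -2)/5.3852 = (-0.7428, 0.5571, -0.3714).
r_{12} = e_1·a_2 = 0.3714.
u_2 = a_2 − 0.3714·e_1 = (-0.7241, -0.2069, 1.1379).
‖u_2‖ = 1.3646, so e_2 = (-0.5307, -0.1516, 0.8339).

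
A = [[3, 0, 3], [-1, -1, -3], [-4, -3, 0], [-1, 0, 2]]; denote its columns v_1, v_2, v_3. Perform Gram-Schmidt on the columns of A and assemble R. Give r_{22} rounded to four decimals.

v_1 = (3, -1, -4, -1); ‖v_1‖ = 5.1962, so q_1 = (0.5774, -0.1925, -0.7698, -0.1925).
q_1·v_2 = 0.5774·0 + (-0.1925)·(-1) + (-0.7698)·(-3) + (-0.1925)·0 = 2.5019.
u_2 = v_2 − 2.5019·q_1 = (-1.4444, -0.5185, -1.0741, 0.4815).
r_{22} = ‖u_2‖ = 1.9341.

r_{22} = 1.9341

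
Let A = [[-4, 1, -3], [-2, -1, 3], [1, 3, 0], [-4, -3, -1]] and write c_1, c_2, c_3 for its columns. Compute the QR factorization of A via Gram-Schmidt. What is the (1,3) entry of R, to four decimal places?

q_1 = c_1/‖c_1‖ = (-4, -2, 1, -4)/6.0828 = (-0.6576, -0.3288, 0.1644, -0.6576).
r_{13} = q_1·c_3 = 1.6440.

r_{13} = 1.6440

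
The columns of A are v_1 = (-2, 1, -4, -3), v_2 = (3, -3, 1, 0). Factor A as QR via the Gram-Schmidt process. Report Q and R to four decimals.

Q = [[-0.3651, 0.5835], [0.1826, -0.7020], [-0.7303, -0.2006], [-0.5477, -0.3556]], R = [[5.4772, -2.3735], [0.0000, 3.6560]]

v_1 = (-2, 1, -4, -3); ‖v_1‖ = 5.4772, so e_1 = (-0.3651, 0.1826, -0.7303, -0.5477).
e_1·v_2 = (-0.3651)·3 + 0.1826·(-3) + (-0.7303)·1 + (-0.5477)·0 = -2.3735.
u_2 = v_2 + 2.3735·e_1 = (2.1333, -2.5667, -0.7333, -1.3000).
‖u_2‖ = 3.6560, so e_2 = (0.5835, -0.7020, -0.2006, -0.3556).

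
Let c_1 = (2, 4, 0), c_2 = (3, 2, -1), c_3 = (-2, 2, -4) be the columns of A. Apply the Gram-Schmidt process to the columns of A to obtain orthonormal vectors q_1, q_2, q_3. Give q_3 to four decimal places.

q_3 = (-0.4364, 0.2182, -0.8729)

c_1 = (2, 4, 0); ‖c_1‖ = 4.4721, so q_1 = (0.4472, 0.8944, 0.0000).
q_1·c_2 = 0.4472·3 + 0.8944·2 + 0.0000·(-1) = 3.1305.
u_2 = c_2 − 3.1305·q_1 = (1.6000, -0.8000, -1.0000).
‖u_2‖ = 2.0494, so q_2 = (0.7807, -0.3904, -0.4880).
q_1·c_3 = 0.4472·(-2) + 0.8944·2 + 0.0000·(-4) = 0.8944; q_2·c_3 = 0.7807·(-2) + (-0.3904)·2 + (-0.4880)·(-4) = -0.3904.
u_3 = c_3 − 0.8944·q_1 + 0.3904·q_2 = (-2.0952, 1.0476, -4.1905).
‖u_3‖ = 4.8008, so q_3 = (-0.4364, 0.2182, -0.8729).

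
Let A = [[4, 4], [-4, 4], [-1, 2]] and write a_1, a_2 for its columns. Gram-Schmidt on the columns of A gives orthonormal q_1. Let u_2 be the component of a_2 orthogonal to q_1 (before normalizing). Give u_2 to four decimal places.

a_1 = (4, -4, -1); ‖a_1‖ = 5.7446, so q_1 = (0.6963, -0.6963, -0.1741).
q_1·a_2 = 0.6963·4 + (-0.6963)·4 + (-0.1741)·2 = -0.3482.
u_2 = a_2 + 0.3482·q_1 = (4.2424, 3.7576, 1.9394).

u_2 = (4.2424, 3.7576, 1.9394)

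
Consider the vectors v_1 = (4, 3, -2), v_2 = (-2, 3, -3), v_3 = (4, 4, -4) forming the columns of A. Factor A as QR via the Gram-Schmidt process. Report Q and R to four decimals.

v_1 = (4, 3, -2); ‖v_1‖ = 5.3852, so q_1 = (0.7428, 0.5571, -0.3714).
q_1·v_2 = 0.7428·(-2) + 0.5571·3 + (-0.3714)·(-3) = 1.2999.
u_2 = v_2 − 1.2999·q_1 = (-2.9655, 2.2759, -2.5172).
‖u_2‖ = 4.5067, so q_2 = (-0.6580, 0.5050, -0.5586).
q_1·v_3 = 0.7428·4 + 0.5571·4 + (-0.3714)·(-4) = 6.6850; q_2·v_3 = (-0.6580)·4 + 0.5050·4 + (-0.5586)·(-4) = 1.6221.
u_3 = v_3 − 6.6850·q_1 − 1.6221·q_2 = (0.1019, -0.5433, -0.6112).
‖u_3‖ = 0.8241, so q_3 = (0.1236, -0.6593, -0.7417).

Q = [[0.7428, -0.6580, 0.1236], [0.5571, 0.5050, -0.6593], [-0.3714, -0.5586, -0.7417]], R = [[5.3852, 1.2999, 6.6850], [0.0000, 4.5067, 1.6221], [0.0000, 0.0000, 0.8241]]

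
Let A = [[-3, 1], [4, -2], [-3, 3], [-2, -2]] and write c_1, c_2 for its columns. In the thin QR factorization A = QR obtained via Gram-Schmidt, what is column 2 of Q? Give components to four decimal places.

c_1 = (-3, 4, -3, -2); ‖c_1‖ = 6.1644, so q_1 = (-0.4867, 0.6489, -0.4867, -0.3244).
q_1·c_2 = (-0.4867)·1 + 0.6489·(-2) + (-0.4867)·3 + (-0.3244)·(-2) = -2.5955.
u_2 = c_2 + 2.5955·q_1 = (-0.2632, -0.3158, 1.7368, -2.8421).
‖u_2‖ = 3.3561, so q_2 = (-0.0784, -0.0941, 0.5175, -0.8469).

q_2 = (-0.0784, -0.0941, 0.5175, -0.8469)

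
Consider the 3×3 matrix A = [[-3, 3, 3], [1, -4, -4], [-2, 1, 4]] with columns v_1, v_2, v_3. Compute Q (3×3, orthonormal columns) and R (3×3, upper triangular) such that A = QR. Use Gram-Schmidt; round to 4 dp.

q_1 = v_1/‖v_1‖ = (-3, 1, -2)/3.7417 = (-0.8018, 0.2673, -0.5345).
r_{12} = q_1·v_2 = -4.0089.
u_2 = v_2 + 4.0089·q_1 = (-0.2143, -2.9286, -1.1429).
‖u_2‖ = 3.1510, so q_2 = (-0.0680, -0.9294, -0.3627).
r_{13} = q_1·v_3 = -5.6125; r_{23} = q_2·v_3 = 2.0629.
u_3 = v_3 + 5.6125·q_1 − 2.0629·q_2 = (-1.3597, -0.5827, 1.7482).
‖u_3‖ = 2.2901, so q_3 = (-0.5937, -0.2545, 0.7634).

Q = [[-0.8018, -0.0680, -0.5937], [0.2673, -0.9294, -0.2545], [-0.5345, -0.3627, 0.7634]], R = [[3.7417, -4.0089, -5.6125], [0.0000, 3.1510, 2.0629], [0.0000, 0.0000, 2.2901]]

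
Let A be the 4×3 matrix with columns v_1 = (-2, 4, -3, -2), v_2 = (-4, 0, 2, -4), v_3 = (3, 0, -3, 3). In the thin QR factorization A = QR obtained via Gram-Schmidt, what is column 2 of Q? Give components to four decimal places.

q_2 = (-0.5911, -0.2111, 0.5066, -0.5911)

q_1 = v_1/‖v_1‖ = (-2, 4, -3, -2)/5.7446 = (-0.3482, 0.6963, -0.5222, -0.3482).
r_{12} = q_1·v_2 = 1.7408.
u_2 = v_2 − 1.7408·q_1 = (-3.3939, -1.2121, 2.9091, -3.3939).
‖u_2‖ = 5.7419, so q_2 = (-0.5911, -0.2111, 0.5066, -0.5911).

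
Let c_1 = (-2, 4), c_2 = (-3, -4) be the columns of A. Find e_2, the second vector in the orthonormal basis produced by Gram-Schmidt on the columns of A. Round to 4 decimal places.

e_1 = c_1/‖c_1‖ = (-2, 4)/4.4721 = (-0.4472, 0.8944).
r_{12} = e_1·c_2 = -2.2361.
u_2 = c_2 + 2.2361·e_1 = (-4.0000, -2.0000).
‖u_2‖ = 4.4721, so e_2 = (-0.8944, -0.4472).

e_2 = (-0.8944, -0.4472)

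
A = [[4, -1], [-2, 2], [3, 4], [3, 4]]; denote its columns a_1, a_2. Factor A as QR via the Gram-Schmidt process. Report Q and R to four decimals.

e_1 = a_1/‖a_1‖ = (4, -2, 3, 3)/6.1644 = (0.6489, -0.3244, 0.4867, 0.4867).
r_{12} = e_1·a_2 = 2.5955.
u_2 = a_2 − 2.5955·e_1 = (-2.6842, 2.8421, 2.7368, 2.7368).
‖u_2‖ = 5.5012, so e_2 = (-0.4879, 0.5166, 0.4975, 0.4975).

Q = [[0.6489, -0.4879], [-0.3244, 0.5166], [0.4867, 0.4975], [0.4867, 0.4975]], R = [[6.1644, 2.5955], [0.0000, 5.5012]]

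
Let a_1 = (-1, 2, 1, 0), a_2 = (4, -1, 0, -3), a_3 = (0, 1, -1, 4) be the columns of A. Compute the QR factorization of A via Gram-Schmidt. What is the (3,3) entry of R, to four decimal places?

a_1 = (-1, 2, 1, 0); ‖a_1‖ = 2.4495, so e_1 = (-0.4082, 0.8165, 0.4082, 0.0000).
e_1·a_2 = (-0.4082)·4 + 0.8165·(-1) + 0.4082·0 + 0.0000·(-3) = -2.4495.
u_2 = a_2 + 2.4495·e_1 = (3.0000, 1.0000, 1.0000, -3.0000).
‖u_2‖ = 4.4721, so e_2 = (0.6708, 0.2236, 0.2236, -0.6708).
e_1·a_3 = (-0.4082)·0 + 0.8165·1 + 0.4082·(-1) + 0.0000·4 = 0.4082; e_2·a_3 = 0.6708·0 + 0.2236·1 + 0.2236·(-1) + (-0.6708)·4 = -2.6833.
u_3 = a_3 − 0.4082·e_1 + 2.6833·e_2 = (1.9667, 1.2667, -0.5667, 2.2000).
r_{33} = ‖u_3‖ = 3.2609.

r_{33} = 3.2609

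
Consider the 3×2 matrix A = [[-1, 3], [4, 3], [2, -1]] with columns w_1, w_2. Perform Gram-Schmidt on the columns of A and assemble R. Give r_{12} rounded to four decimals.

w_1 = (-1, 4, 2); ‖w_1‖ = 4.5826, so q_1 = (-0.2182, 0.8729, 0.4364).
r_{12} = q_1·w_2 = 1.5275.

r_{12} = 1.5275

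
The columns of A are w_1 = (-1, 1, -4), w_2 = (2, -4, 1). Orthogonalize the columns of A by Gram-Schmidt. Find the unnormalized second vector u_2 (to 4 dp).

w_1 = (-1, 1, -4); ‖w_1‖ = 4.2426, so e_1 = (-0.2357, 0.2357, -0.9428).
e_1·w_2 = (-0.2357)·2 + 0.2357·(-4) + (-0.9428)·1 = -2.3570.
u_2 = w_2 + 2.3570·e_1 = (1.4444, -3.4444, -1.2222).

u_2 = (1.4444, -3.4444, -1.2222)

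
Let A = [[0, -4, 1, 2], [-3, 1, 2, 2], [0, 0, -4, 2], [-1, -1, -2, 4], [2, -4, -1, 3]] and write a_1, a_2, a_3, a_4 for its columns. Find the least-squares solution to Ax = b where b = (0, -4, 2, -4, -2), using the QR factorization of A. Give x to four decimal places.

x = (-1.5866, -1.5677, -1.5272, -2.3430)

a_1 = (0, -3, 0, -1, 2); ‖a_1‖ = 3.7417, so q_1 = (0.0000, -0.8018, 0.0000, -0.2673, 0.5345).
q_1·a_2 = 0.0000·(-4) + (-0.8018)·1 + 0.0000·0 + (-0.2673)·(-1) + 0.5345·(-4) = -2.6726.
u_2 = a_2 + 2.6726·q_1 = (-4.0000, -1.1429, 0.0000, -1.7143, -2.5714).
‖u_2‖ = 5.1824, so q_2 = (-0.7718, -0.2205, 0.0000, -0.3308, -0.4962).
q_1·a_3 = 0.0000·1 + (-0.8018)·2 + 0.0000·(-4) + (-0.2673)·(-2) + 0.5345·(-1) = -1.6036; q_2·a_3 = (-0.7718)·1 + (-0.2205)·2 + 0.0000·(-4) + (-0.3308)·(-2) + (-0.4962)·(-1) = -0.0551.
u_3 = a_3 + 1.6036·q_1 + 0.0551·q_2 = (0.9574, 0.7021, -4.0000, -2.4468, -0.1702).
‖u_3‖ = 4.8400, so q_3 = (0.1978, 0.1451, -0.8264, -0.5055, -0.0352).
q_1·a_4 = 0.0000·2 + (-0.8018)·2 + 0.0000·2 + (-0.2673)·4 + 0.5345·3 = -1.0690; q_2·a_4 = (-0.7718)·2 + (-0.2205)·2 + 0.0000·2 + (-0.3308)·4 + (-0.4962)·3 = -4.7965; q_3·a_4 = 0.1978·2 + 0.1451·2 + (-0.8264)·2 + (-0.5055)·4 + (-0.0352)·3 = -3.0948.
u_4 = a_4 + 1.0690·q_1 + 4.7965·q_2 + 3.0948·q_3 = (-1.0899, 0.5341, -0.5577, 0.5631, 1.0827).
‖u_4‖ = 1.8093, so q_4 = (-0.6024, 0.2952, -0.3082, 0.3112, 0.5984).
Qᵀb = (3.2071, 3.1976, -0.1407, -4.2390).
Back-substitute: x_4 = -4.2390/1.8093 = -2.3430.
x_3 = (-0.1407 + 3.0948·(-2.3430))/4.8400 = -1.5272.
x_2 = (3.1976 + 0.0551·(-1.5272) + 4.7965·(-2.3430))/5.1824 = -1.5677.
x_1 = (3.2071 + 2.6726·(-1.5677) + 1.6036·(-1.5272) + 1.0690·(-2.3430))/3.7417 = -1.5866.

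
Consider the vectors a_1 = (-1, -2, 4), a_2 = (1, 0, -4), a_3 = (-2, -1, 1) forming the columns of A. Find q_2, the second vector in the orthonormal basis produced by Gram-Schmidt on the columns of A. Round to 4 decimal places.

q_2 = (0.1059, -0.8997, -0.4234)

a_1 = (-1, -2, 4); ‖a_1‖ = 4.5826, so q_1 = (-0.2182, -0.4364, 0.8729).
q_1·a_2 = (-0.2182)·1 + (-0.4364)·0 + 0.8729·(-4) = -3.7097.
u_2 = a_2 + 3.7097·q_1 = (0.1905, -1.6190, -0.7619).
‖u_2‖ = 1.7995, so q_2 = (0.1059, -0.8997, -0.4234).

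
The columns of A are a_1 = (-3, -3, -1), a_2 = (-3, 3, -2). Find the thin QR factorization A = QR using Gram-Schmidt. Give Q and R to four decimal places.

e_1 = a_1/‖a_1‖ = (-3, -3, -1)/4.3589 = (-0.6882, -0.6882, -0.2294).
r_{12} = e_1·a_2 = 0.4588.
u_2 = a_2 − 0.4588·e_1 = (-2.6842, 3.3158, -1.8947).
‖u_2‖ = 4.6679, so e_2 = (-0.5750, 0.7103, -0.4059).

Q = [[-0.6882, -0.5750], [-0.6882, 0.7103], [-0.2294, -0.4059]], R = [[4.3589, 0.4588], [0.0000, 4.6679]]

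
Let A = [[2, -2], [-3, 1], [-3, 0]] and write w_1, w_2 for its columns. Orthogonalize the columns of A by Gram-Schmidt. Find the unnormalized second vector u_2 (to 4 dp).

w_1 = (2, -3, -3); ‖w_1‖ = 4.6904, so q_1 = (0.4264, -0.6396, -0.6396).
q_1·w_2 = 0.4264·(-2) + (-0.6396)·1 + (-0.6396)·0 = -1.4924.
u_2 = w_2 + 1.4924·q_1 = (-1.3636, 0.0455, -0.9545).

u_2 = (-1.3636, 0.0455, -0.9545)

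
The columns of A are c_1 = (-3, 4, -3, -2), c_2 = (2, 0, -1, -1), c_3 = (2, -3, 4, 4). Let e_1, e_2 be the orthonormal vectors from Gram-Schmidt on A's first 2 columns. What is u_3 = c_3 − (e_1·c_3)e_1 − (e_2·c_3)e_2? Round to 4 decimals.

u_3 = (0.6079, 1.0881, 0.0969, 1.1189)

c_1 = (-3, 4, -3, -2); ‖c_1‖ = 6.1644, so e_1 = (-0.4867, 0.6489, -0.4867, -0.3244).
e_1·c_2 = (-0.4867)·2 + 0.6489·0 + (-0.4867)·(-1) + (-0.3244)·(-1) = -0.1622.
u_2 = c_2 + 0.1622·e_1 = (1.9211, 0.1053, -1.0789, -1.0526).
‖u_2‖ = 2.4441, so e_2 = (0.7860, 0.0431, -0.4414, -0.4307).
e_1·c_3 = (-0.4867)·2 + 0.6489·(-3) + (-0.4867)·4 + (-0.3244)·4 = -6.1644; e_2·c_3 = 0.7860·2 + 0.0431·(-3) + (-0.4414)·4 + (-0.4307)·4 = -2.0457.
u_3 = c_3 + 6.1644·e_1 + 2.0457·e_2 = (0.6079, 1.0881, 0.0969, 1.1189).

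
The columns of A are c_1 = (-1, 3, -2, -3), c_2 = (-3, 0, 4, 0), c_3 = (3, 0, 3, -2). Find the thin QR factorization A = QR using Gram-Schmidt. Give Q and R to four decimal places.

Q = [[-0.2085, -0.6579, 0.6889], [0.6255, 0.1334, 0.0708], [-0.4170, 0.7291, 0.5167], [-0.6255, -0.1334, -0.5033]], R = [[4.7958, -1.0426, -0.6255], [0.0000, 4.8901, 0.4801], [0.0000, 0.0000, 4.6237]]

c_1 = (-1, 3, -2, -3); ‖c_1‖ = 4.7958, so q_1 = (-0.2085, 0.6255, -0.4170, -0.6255).
q_1·c_2 = (-0.2085)·(-3) + 0.6255·0 + (-0.4170)·4 + (-0.6255)·0 = -1.0426.
u_2 = c_2 + 1.0426·q_1 = (-3.2174, 0.6522, 3.5652, -0.6522).
‖u_2‖ = 4.8901, so q_2 = (-0.6579, 0.1334, 0.7291, -0.1334).
q_1·c_3 = (-0.2085)·3 + 0.6255·0 + (-0.4170)·3 + (-0.6255)·(-2) = -0.6255; q_2·c_3 = (-0.6579)·3 + 0.1334·0 + 0.7291·3 + (-0.1334)·(-2) = 0.4801.
u_3 = c_3 + 0.6255·q_1 − 0.4801·q_2 = (3.1855, 0.3273, 2.3891, -2.3273).
‖u_3‖ = 4.6237, so q_3 = (0.6889, 0.0708, 0.5167, -0.5033).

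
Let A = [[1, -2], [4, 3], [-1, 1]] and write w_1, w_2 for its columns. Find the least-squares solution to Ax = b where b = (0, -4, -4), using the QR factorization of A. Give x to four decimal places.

x = (-0.1404, -1.0526)

e_1 = w_1/‖w_1‖ = (1, 4, -1)/4.2426 = (0.2357, 0.9428, -0.2357).
r_{12} = e_1·w_2 = 2.1213.
u_2 = w_2 − 2.1213·e_1 = (-2.5000, 1.0000, 1.5000).
‖u_2‖ = 3.0822, so e_2 = (-0.8111, 0.3244, 0.4867).
Qᵀb = (-2.8284, -3.2444).
Back-substitute: x_2 = -3.2444/3.0822 = -1.0526.
x_1 = (-2.8284 − 2.1213·(-1.0526))/4.2426 = -0.1404.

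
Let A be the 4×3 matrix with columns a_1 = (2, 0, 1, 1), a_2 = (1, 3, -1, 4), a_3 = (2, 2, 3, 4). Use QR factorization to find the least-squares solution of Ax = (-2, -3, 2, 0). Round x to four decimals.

a_1 = (2, 0, 1, 1); ‖a_1‖ = 2.4495, so q_1 = (0.8165, 0.0000, 0.4082, 0.4082).
q_1·a_2 = 0.8165·1 + 0.0000·3 + 0.4082·(-1) + 0.4082·4 = 2.0412.
u_2 = a_2 − 2.0412·q_1 = (-0.6667, 3.0000, -1.8333, 3.1667).
‖u_2‖ = 4.7784, so q_2 = (-0.1395, 0.6278, -0.3837, 0.6627).
q_1·a_3 = 0.8165·2 + 0.0000·2 + 0.4082·3 + 0.4082·4 = 4.4907; q_2·a_3 = (-0.1395)·2 + 0.6278·2 + (-0.3837)·3 + 0.6627·4 = 2.4764.
u_3 = a_3 − 4.4907·q_1 − 2.4764·q_2 = (-1.3212, 0.4453, 2.1168, 0.5255).
‖u_3‖ = 2.5886, so q_3 = (-0.5104, 0.1720, 0.8177, 0.2030).
Qᵀb = (-0.8165, -2.3718, 2.1402).
Back-substitute: x_3 = 2.1402/2.5886 = 0.8268.
x_2 = (-2.3718 − 2.4764·0.8268)/4.7784 = -0.9248.
x_1 = (-0.8165 − 2.0412·(-0.9248) − 4.4907·0.8268)/2.4495 = -1.0784.

x = (-1.0784, -0.9248, 0.8268)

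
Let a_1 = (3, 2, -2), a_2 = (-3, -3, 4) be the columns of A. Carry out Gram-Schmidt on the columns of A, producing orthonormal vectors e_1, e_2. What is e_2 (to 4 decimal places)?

e_2 = (0.6237, -0.1732, 0.7623)

e_1 = a_1/‖a_1‖ = (3, 2, -2)/4.1231 = (0.7276, 0.4851, -0.4851).
r_{12} = e_1·a_2 = -5.5783.
u_2 = a_2 + 5.5783·e_1 = (1.0588, -0.2941, 1.2941).
‖u_2‖ = 1.6977, so e_2 = (0.6237, -0.1732, 0.7623).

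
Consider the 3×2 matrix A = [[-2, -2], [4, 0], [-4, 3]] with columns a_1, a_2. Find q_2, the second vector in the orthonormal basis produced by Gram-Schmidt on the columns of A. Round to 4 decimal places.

a_1 = (-2, 4, -4); ‖a_1‖ = 6.0000, so q_1 = (-0.3333, 0.6667, -0.6667).
q_1·a_2 = (-0.3333)·(-2) + 0.6667·0 + (-0.6667)·3 = -1.3333.
u_2 = a_2 + 1.3333·q_1 = (-2.4444, 0.8889, 2.1111).
‖u_2‖ = 3.3500, so q_2 = (-0.7297, 0.2653, 0.6302).

q_2 = (-0.7297, 0.2653, 0.6302)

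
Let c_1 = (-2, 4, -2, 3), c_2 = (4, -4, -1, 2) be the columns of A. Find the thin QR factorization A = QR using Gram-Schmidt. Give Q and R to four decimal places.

Q = [[-0.3482, 0.5604], [0.6963, -0.3811], [-0.3482, -0.3642], [0.5222, 0.6388]], R = [[5.7446, -2.7852], [0.0000, 5.4076]]

e_1 = c_1/‖c_1‖ = (-2, 4, -2, 3)/5.7446 = (-0.3482, 0.6963, -0.3482, 0.5222).
r_{12} = e_1·c_2 = -2.7852.
u_2 = c_2 + 2.7852·e_1 = (3.0303, -2.0606, -1.9697, 3.4545).
‖u_2‖ = 5.4076, so e_2 = (0.5604, -0.3811, -0.3642, 0.6388).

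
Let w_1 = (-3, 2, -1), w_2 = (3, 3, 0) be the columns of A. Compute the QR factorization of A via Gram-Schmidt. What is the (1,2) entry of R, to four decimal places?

r_{12} = -0.8018

w_1 = (-3, 2, -1); ‖w_1‖ = 3.7417, so q_1 = (-0.8018, 0.5345, -0.2673).
r_{12} = q_1·w_2 = -0.8018.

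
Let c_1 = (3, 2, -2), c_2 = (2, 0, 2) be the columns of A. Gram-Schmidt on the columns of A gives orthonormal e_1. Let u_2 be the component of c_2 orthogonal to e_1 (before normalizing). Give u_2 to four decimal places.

c_1 = (3, 2, -2); ‖c_1‖ = 4.1231, so e_1 = (0.7276, 0.4851, -0.4851).
e_1·c_2 = 0.7276·2 + 0.4851·0 + (-0.4851)·2 = 0.4851.
u_2 = c_2 − 0.4851·e_1 = (1.6471, -0.2353, 2.2353).

u_2 = (1.6471, -0.2353, 2.2353)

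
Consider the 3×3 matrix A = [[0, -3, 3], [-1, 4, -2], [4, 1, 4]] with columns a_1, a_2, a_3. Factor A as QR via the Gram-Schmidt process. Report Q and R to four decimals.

a_1 = (0, -1, 4); ‖a_1‖ = 4.1231, so e_1 = (0.0000, -0.2425, 0.9701).
e_1·a_2 = 0.0000·(-3) + (-0.2425)·4 + 0.9701·1 = 0.0000.
u_2 = a_2 + 0.0000·e_1 = (-3.0000, 4.0000, 1.0000).
‖u_2‖ = 5.0990, so e_2 = (-0.5883, 0.7845, 0.1961).
e_1·a_3 = 0.0000·3 + (-0.2425)·(-2) + 0.9701·4 = 4.3656; e_2·a_3 = (-0.5883)·3 + 0.7845·(-2) + 0.1961·4 = -2.5495.
u_3 = a_3 − 4.3656·e_1 + 2.5495·e_2 = (1.5000, 1.0588, 0.2647).
‖u_3‖ = 1.8550, so e_3 = (0.8086, 0.5708, 0.1427).

Q = [[0.0000, -0.5883, 0.8086], [-0.2425, 0.7845, 0.5708], [0.9701, 0.1961, 0.1427]], R = [[4.1231, 0.0000, 4.3656], [0.0000, 5.0990, -2.5495], [0.0000, 0.0000, 1.8550]]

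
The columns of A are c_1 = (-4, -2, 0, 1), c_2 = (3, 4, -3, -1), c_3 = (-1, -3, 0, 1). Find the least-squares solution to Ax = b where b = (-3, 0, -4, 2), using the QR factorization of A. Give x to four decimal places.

x = (1.5921, 1.3842, 0.8759)

c_1 = (-4, -2, 0, 1); ‖c_1‖ = 4.5826, so q_1 = (-0.8729, -0.4364, 0.0000, 0.2182).
q_1·c_2 = (-0.8729)·3 + (-0.4364)·4 + 0.0000·(-3) + 0.2182·(-1) = -4.5826.
u_2 = c_2 + 4.5826·q_1 = (-1.0000, 2.0000, -3.0000, 0.0000).
‖u_2‖ = 3.7417, so q_2 = (-0.2673, 0.5345, -0.8018, 0.0000).
q_1·c_3 = (-0.8729)·(-1) + (-0.4364)·(-3) + 0.0000·0 + 0.2182·1 = 2.4004; q_2·c_3 = (-0.2673)·(-1) + 0.5345·(-3) + (-0.8018)·0 + 0.0000·1 = -1.3363.
u_3 = c_3 − 2.4004·q_1 + 1.3363·q_2 = (0.7381, -1.2381, -1.0714, 0.4762).
‖u_3‖ = 1.8581, so q_3 = (0.3972, -0.6663, -0.5766, 0.2563).
Qᵀb = (3.0551, 4.0089, 1.6274).
Back-substitute: x_3 = 1.6274/1.8581 = 0.8759.
x_2 = (4.0089 + 1.3363·0.8759)/3.7417 = 1.3842.
x_1 = (3.0551 + 4.5826·1.3842 − 2.4004·0.8759)/4.5826 = 1.5921.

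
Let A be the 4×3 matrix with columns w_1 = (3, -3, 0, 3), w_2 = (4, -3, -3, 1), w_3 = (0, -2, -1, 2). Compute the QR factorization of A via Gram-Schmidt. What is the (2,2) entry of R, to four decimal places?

e_1 = w_1/‖w_1‖ = (3, -3, 0, 3)/5.1962 = (0.5774, -0.5774, 0.0000, 0.5774).
r_{12} = e_1·w_2 = 4.6188.
u_2 = w_2 − 4.6188·e_1 = (1.3333, -0.3333, -3.0000, -1.6667).
r_{22} = ‖u_2‖ = 3.6968.

r_{22} = 3.6968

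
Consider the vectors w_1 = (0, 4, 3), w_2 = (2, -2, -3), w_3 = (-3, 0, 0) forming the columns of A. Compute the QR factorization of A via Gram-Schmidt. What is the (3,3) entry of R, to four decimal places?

e_1 = w_1/‖w_1‖ = (0, 4, 3)/5.0000 = (0.0000, 0.8000, 0.6000).
r_{12} = e_1·w_2 = -3.4000.
u_2 = w_2 + 3.4000·e_1 = (2.0000, 0.7200, -0.9600).
‖u_2‖ = 2.3324, so e_2 = (0.8575, 0.3087, -0.4116).
r_{13} = e_1·w_3 = 0.0000; r_{23} = e_2·w_3 = -2.5725.
u_3 = w_3 + 0.0000·e_1 + 2.5725·e_2 = (-0.7941, 0.7941, -1.0588).
r_{33} = ‖u_3‖ = 1.5435.

r_{33} = 1.5435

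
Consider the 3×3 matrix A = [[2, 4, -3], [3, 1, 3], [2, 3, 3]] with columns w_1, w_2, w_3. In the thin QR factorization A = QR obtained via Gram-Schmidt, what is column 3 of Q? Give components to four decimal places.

q_3 = (-0.5659, -0.1617, 0.8085)

w_1 = (2, 3, 2); ‖w_1‖ = 4.1231, so q_1 = (0.4851, 0.7276, 0.4851).
q_1·w_2 = 0.4851·4 + 0.7276·1 + 0.4851·3 = 4.1231.
u_2 = w_2 − 4.1231·q_1 = (2.0000, -2.0000, 1.0000).
‖u_2‖ = 3.0000, so q_2 = (0.6667, -0.6667, 0.3333).
q_1·w_3 = 0.4851·(-3) + 0.7276·3 + 0.4851·3 = 2.1828; q_2·w_3 = 0.6667·(-3) + (-0.6667)·3 + 0.3333·3 = -3.0000.
u_3 = w_3 − 2.1828·q_1 + 3.0000·q_2 = (-2.0588, -0.5882, 2.9412).
‖u_3‖ = 3.6380, so q_3 = (-0.5659, -0.1617, 0.8085).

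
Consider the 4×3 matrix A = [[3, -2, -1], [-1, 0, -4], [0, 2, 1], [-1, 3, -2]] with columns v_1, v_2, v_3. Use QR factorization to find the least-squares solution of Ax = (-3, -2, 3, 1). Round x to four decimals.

x = (-0.2122, 0.8466, 0.6514)

v_1 = (3, -1, 0, -1); ‖v_1‖ = 3.3166, so e_1 = (0.9045, -0.3015, 0.0000, -0.3015).
e_1·v_2 = 0.9045·(-2) + (-0.3015)·0 + 0.0000·2 + (-0.3015)·3 = -2.7136.
u_2 = v_2 + 2.7136·e_1 = (0.4545, -0.8182, 2.0000, 2.1818).
‖u_2‖ = 3.1042, so e_2 = (0.1464, -0.2636, 0.6443, 0.7028).
e_1·v_3 = 0.9045·(-1) + (-0.3015)·(-4) + 0.0000·1 + (-0.3015)·(-2) = 0.9045; e_2·v_3 = 0.1464·(-1) + (-0.2636)·(-4) + 0.6443·1 + 0.7028·(-2) = 0.1464.
u_3 = v_3 − 0.9045·e_1 − 0.1464·e_2 = (-1.8396, -3.6887, 0.9057, -1.8302).
‖u_3‖ = 4.6000, so e_3 = (-0.3999, -0.8019, 0.1969, -0.3979).
Qᵀb = (-2.4121, 2.7235, 2.9963).
Back-substitute: x_3 = 2.9963/4.6000 = 0.6514.
x_2 = (2.7235 − 0.1464·0.6514)/3.1042 = 0.8466.
x_1 = (-2.4121 + 2.7136·0.8466 − 0.9045·0.6514)/3.3166 = -0.2122.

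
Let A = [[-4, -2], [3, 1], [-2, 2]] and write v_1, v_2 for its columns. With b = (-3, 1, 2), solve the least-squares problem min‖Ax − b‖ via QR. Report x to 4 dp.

x = (0.1038, 1.1415)

e_1 = v_1/‖v_1‖ = (-4, 3, -2)/5.3852 = (-0.7428, 0.5571, -0.3714).
r_{12} = e_1·v_2 = 1.2999.
u_2 = v_2 − 1.2999·e_1 = (-1.0345, 0.2759, 2.4828).
‖u_2‖ = 2.7038, so e_2 = (-0.3826, 0.1020, 0.9183).
Qᵀb = (2.0426, 3.0864).
Back-substitute: x_2 = 3.0864/2.7038 = 1.1415.
x_1 = (2.0426 − 1.2999·1.1415)/5.3852 = 0.1038.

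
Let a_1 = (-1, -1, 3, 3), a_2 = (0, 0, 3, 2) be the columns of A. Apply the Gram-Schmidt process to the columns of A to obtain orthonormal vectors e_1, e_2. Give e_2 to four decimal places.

a_1 = (-1, -1, 3, 3); ‖a_1‖ = 4.4721, so e_1 = (-0.2236, -0.2236, 0.6708, 0.6708).
e_1·a_2 = (-0.2236)·0 + (-0.2236)·0 + 0.6708·3 + 0.6708·2 = 3.3541.
u_2 = a_2 − 3.3541·e_1 = (0.7500, 0.7500, 0.7500, -0.2500).
‖u_2‖ = 1.3229, so e_2 = (0.5669, 0.5669, 0.5669, -0.1890).

e_2 = (0.5669, 0.5669, 0.5669, -0.1890)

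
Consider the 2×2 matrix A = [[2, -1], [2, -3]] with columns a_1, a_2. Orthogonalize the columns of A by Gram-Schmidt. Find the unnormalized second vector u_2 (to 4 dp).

a_1 = (2, 2); ‖a_1‖ = 2.8284, so e_1 = (0.7071, 0.7071).
e_1·a_2 = 0.7071·(-1) + 0.7071·(-3) = -2.8284.
u_2 = a_2 + 2.8284·e_1 = (1.0000, -1.0000).

u_2 = (1.0000, -1.0000)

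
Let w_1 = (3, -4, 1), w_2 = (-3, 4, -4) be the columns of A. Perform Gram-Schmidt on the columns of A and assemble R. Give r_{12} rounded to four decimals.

w_1 = (3, -4, 1); ‖w_1‖ = 5.0990, so e_1 = (0.5883, -0.7845, 0.1961).
r_{12} = e_1·w_2 = -5.6874.

r_{12} = -5.6874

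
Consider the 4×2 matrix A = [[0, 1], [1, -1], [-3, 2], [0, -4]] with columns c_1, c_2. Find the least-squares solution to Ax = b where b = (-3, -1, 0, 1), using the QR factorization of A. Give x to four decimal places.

q_1 = c_1/‖c_1‖ = (0, 1, -3, 0)/3.1623 = (0.0000, 0.3162, -0.9487, 0.0000).
r_{12} = q_1·c_2 = -2.2136.
u_2 = c_2 + 2.2136·q_1 = (1.0000, -0.3000, -0.1000, -4.0000).
‖u_2‖ = 4.1352, so q_2 = (0.2418, -0.0725, -0.0242, -0.9673).
Qᵀb = (-0.3162, -1.6202).
Back-substitute: x_2 = -1.6202/4.1352 = -0.3918.
x_1 = (-0.3162 + 2.2136·(-0.3918))/3.1623 = -0.3743.

x = (-0.3743, -0.3918)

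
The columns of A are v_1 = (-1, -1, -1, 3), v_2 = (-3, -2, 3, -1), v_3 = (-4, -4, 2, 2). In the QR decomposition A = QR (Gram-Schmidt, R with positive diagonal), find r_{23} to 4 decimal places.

v_1 = (-1, -1, -1, 3); ‖v_1‖ = 3.4641, so q_1 = (-0.2887, -0.2887, -0.2887, 0.8660).
q_1·v_2 = (-0.2887)·(-3) + (-0.2887)·(-2) + (-0.2887)·3 + 0.8660·(-1) = -0.2887.
u_2 = v_2 + 0.2887·q_1 = (-3.0833, -2.0833, 2.9167, -0.7500).
‖u_2‖ = 4.7871, so q_2 = (-0.6441, -0.4352, 0.6093, -0.1567).
r_{23} = q_2·v_3 = 5.2223.

r_{23} = 5.2223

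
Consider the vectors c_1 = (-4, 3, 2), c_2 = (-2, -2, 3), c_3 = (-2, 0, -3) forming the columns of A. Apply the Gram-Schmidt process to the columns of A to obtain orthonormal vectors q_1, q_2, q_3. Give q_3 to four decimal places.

q_3 = (-0.6276, -0.3862, -0.6759)

c_1 = (-4, 3, 2); ‖c_1‖ = 5.3852, so q_1 = (-0.7428, 0.5571, 0.3714).
q_1·c_2 = (-0.7428)·(-2) + 0.5571·(-2) + 0.3714·3 = 1.4856.
u_2 = c_2 − 1.4856·q_1 = (-0.8966, -2.8276, 2.4483).
‖u_2‖ = 3.8462, so q_2 = (-0.2331, -0.7352, 0.6365).
q_1·c_3 = (-0.7428)·(-2) + 0.5571·0 + 0.3714·(-3) = 0.3714; q_2·c_3 = (-0.2331)·(-2) + (-0.7352)·0 + 0.6365·(-3) = -1.4434.
u_3 = c_3 − 0.3714·q_1 + 1.4434·q_2 = (-2.0606, -1.2681, -2.2191).
‖u_3‖ = 3.2831, so q_3 = (-0.6276, -0.3862, -0.6759).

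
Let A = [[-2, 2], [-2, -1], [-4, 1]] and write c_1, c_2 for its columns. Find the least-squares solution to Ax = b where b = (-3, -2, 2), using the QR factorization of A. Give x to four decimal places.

c_1 = (-2, -2, -4); ‖c_1‖ = 4.8990, so e_1 = (-0.4082, -0.4082, -0.8165).
e_1·c_2 = (-0.4082)·2 + (-0.4082)·(-1) + (-0.8165)·1 = -1.2247.
u_2 = c_2 + 1.2247·e_1 = (1.5000, -1.5000, 0.0000).
‖u_2‖ = 2.1213, so e_2 = (0.7071, -0.7071, 0.0000).
Qᵀb = (0.4082, -0.7071).
Back-substitute: x_2 = -0.7071/2.1213 = -0.3333.
x_1 = (0.4082 + 1.2247·(-0.3333))/4.8990 = 0.0000.

x = (0.0000, -0.3333)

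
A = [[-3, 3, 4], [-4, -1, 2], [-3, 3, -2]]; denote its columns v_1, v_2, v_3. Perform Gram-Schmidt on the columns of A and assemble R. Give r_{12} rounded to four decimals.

r_{12} = -2.4010

v_1 = (-3, -4, -3); ‖v_1‖ = 5.8310, so e_1 = (-0.5145, -0.6860, -0.5145).
r_{12} = e_1·v_2 = -2.4010.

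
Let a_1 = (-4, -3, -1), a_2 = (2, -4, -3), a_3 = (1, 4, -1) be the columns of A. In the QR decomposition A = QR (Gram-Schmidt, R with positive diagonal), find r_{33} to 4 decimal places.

q_1 = a_1/‖a_1‖ = (-4, -3, -1)/5.0990 = (-0.7845, -0.5883, -0.1961).
r_{12} = q_1·a_2 = 1.3728.
u_2 = a_2 − 1.3728·q_1 = (3.0769, -3.1923, -2.7308).
‖u_2‖ = 5.2072, so q_2 = (0.5909, -0.6131, -0.5244).
r_{13} = q_1·a_3 = -2.9417; r_{23} = q_2·a_3 = -1.3369.
u_3 = a_3 + 2.9417·q_1 + 1.3369·q_2 = (-0.5177, 1.4496, -2.2780).
r_{33} = ‖u_3‖ = 2.7493.

r_{33} = 2.7493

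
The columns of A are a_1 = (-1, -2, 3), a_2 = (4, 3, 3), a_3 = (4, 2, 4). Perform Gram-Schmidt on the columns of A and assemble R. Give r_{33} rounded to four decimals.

r_{33} = 0.4588

e_1 = a_1/‖a_1‖ = (-1, -2, 3)/3.7417 = (-0.2673, -0.5345, 0.8018).
r_{12} = e_1·a_2 = -0.2673.
u_2 = a_2 + 0.2673·e_1 = (3.9286, 2.8571, 3.2143).
‖u_2‖ = 5.8248, so e_2 = (0.6745, 0.4905, 0.5518).
r_{13} = e_1·a_3 = 1.0690; r_{23} = e_2·a_3 = 5.8861.
u_3 = a_3 − 1.0690·e_1 − 5.8861·e_2 = (0.3158, -0.3158, -0.1053).
r_{33} = ‖u_3‖ = 0.4588.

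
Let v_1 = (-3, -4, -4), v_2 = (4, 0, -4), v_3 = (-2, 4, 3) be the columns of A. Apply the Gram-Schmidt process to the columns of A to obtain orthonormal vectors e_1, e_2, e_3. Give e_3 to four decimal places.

e_3 = (-0.4444, 0.7778, -0.4444)

e_1 = v_1/‖v_1‖ = (-3, -4, -4)/6.4031 = (-0.4685, -0.6247, -0.6247).
r_{12} = e_1·v_2 = 0.6247.
u_2 = v_2 − 0.6247·e_1 = (4.2927, 0.3902, -3.6098).
‖u_2‖ = 5.6223, so e_2 = (0.7635, 0.0694, -0.6420).
r_{13} = e_1·v_3 = -3.4358; r_{23} = e_2·v_3 = -3.1755.
u_3 = v_3 + 3.4358·e_1 + 3.1755·e_2 = (-1.1852, 2.0741, -1.1852).
‖u_3‖ = 2.6667, so e_3 = (-0.4444, 0.7778, -0.4444).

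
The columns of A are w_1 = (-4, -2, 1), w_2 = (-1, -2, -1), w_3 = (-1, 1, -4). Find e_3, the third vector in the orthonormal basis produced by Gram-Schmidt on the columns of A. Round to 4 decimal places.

w_1 = (-4, -2, 1); ‖w_1‖ = 4.5826, so e_1 = (-0.8729, -0.4364, 0.2182).
e_1·w_2 = (-0.8729)·(-1) + (-0.4364)·(-2) + 0.2182·(-1) = 1.5275.
u_2 = w_2 − 1.5275·e_1 = (0.3333, -1.3333, -1.3333).
‖u_2‖ = 1.9149, so e_2 = (0.1741, -0.6963, -0.6963).
e_1·w_3 = (-0.8729)·(-1) + (-0.4364)·1 + 0.2182·(-4) = -0.4364; e_2·w_3 = 0.1741·(-1) + (-0.6963)·1 + (-0.6963)·(-4) = 1.9149.
u_3 = w_3 + 0.4364·e_1 − 1.9149·e_2 = (-1.7143, 2.1429, -2.5714).
‖u_3‖ = 3.7607, so e_3 = (-0.4558, 0.5698, -0.6838).

e_3 = (-0.4558, 0.5698, -0.6838)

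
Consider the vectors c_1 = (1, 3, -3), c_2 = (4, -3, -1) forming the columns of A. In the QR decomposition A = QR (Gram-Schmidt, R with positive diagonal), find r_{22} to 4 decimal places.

c_1 = (1, 3, -3); ‖c_1‖ = 4.3589, so q_1 = (0.2294, 0.6882, -0.6882).
q_1·c_2 = 0.2294·4 + 0.6882·(-3) + (-0.6882)·(-1) = -0.4588.
u_2 = c_2 + 0.4588·q_1 = (4.1053, -2.6842, -1.3158).
r_{22} = ‖u_2‖ = 5.0783.

r_{22} = 5.0783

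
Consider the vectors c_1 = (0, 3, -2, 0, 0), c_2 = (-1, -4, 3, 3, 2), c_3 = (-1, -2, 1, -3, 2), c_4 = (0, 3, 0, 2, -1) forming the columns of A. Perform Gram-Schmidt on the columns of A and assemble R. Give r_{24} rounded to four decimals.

c_1 = (0, 3, -2, 0, 0); ‖c_1‖ = 3.6056, so e_1 = (0.0000, 0.8321, -0.5547, 0.0000, 0.0000).
e_1·c_2 = 0.0000·(-1) + 0.8321·(-4) + (-0.5547)·3 + 0.0000·3 + 0.0000·2 = -4.9923.
u_2 = c_2 + 4.9923·e_1 = (-1.0000, 0.1538, 0.2308, 3.0000, 2.0000).
‖u_2‖ = 3.7519, so e_2 = (-0.2665, 0.0410, 0.0615, 0.7996, 0.5331).
r_{24} = e_2·c_4 = 1.1891.

r_{24} = 1.1891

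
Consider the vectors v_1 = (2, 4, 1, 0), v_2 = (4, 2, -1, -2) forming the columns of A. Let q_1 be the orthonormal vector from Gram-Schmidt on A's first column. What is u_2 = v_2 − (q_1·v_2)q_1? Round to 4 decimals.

u_2 = (2.5714, -0.8571, -1.7143, -2.0000)

v_1 = (2, 4, 1, 0); ‖v_1‖ = 4.5826, so q_1 = (0.4364, 0.8729, 0.2182, 0.0000).
q_1·v_2 = 0.4364·4 + 0.8729·2 + 0.2182·(-1) + 0.0000·(-2) = 3.2733.
u_2 = v_2 − 3.2733·q_1 = (2.5714, -0.8571, -1.7143, -2.0000).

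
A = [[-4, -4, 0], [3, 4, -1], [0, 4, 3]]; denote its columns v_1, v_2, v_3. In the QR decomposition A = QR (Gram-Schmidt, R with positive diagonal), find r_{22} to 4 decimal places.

r_{22} = 4.0792

v_1 = (-4, 3, 0); ‖v_1‖ = 5.0000, so e_1 = (-0.8000, 0.6000, 0.0000).
e_1·v_2 = (-0.8000)·(-4) + 0.6000·4 + 0.0000·4 = 5.6000.
u_2 = v_2 − 5.6000·e_1 = (0.4800, 0.6400, 4.0000).
r_{22} = ‖u_2‖ = 4.0792.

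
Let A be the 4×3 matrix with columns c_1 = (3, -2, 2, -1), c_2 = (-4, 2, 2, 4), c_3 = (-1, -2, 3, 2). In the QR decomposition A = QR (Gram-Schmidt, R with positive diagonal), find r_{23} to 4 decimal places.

r_{23} = 3.6328

e_1 = c_1/‖c_1‖ = (3, -2, 2, -1)/4.2426 = (0.7071, -0.4714, 0.4714, -0.2357).
r_{12} = e_1·c_2 = -3.7712.
u_2 = c_2 + 3.7712·e_1 = (-1.3333, 0.2222, 3.7778, 3.1111).
‖u_2‖ = 5.0772, so e_2 = (-0.2626, 0.0438, 0.7441, 0.6128).
r_{23} = e_2·c_3 = 3.6328.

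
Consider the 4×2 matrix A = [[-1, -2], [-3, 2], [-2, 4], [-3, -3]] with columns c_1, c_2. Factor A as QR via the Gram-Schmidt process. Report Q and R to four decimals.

Q = [[-0.2085, -0.3731], [-0.6255, 0.2817], [-0.4170, 0.6548], [-0.6255, -0.5939]], R = [[4.7958, -0.6255], [0.0000, 5.7104]]

q_1 = c_1/‖c_1‖ = (-1, -3, -2, -3)/4.7958 = (-0.2085, -0.6255, -0.4170, -0.6255).
r_{12} = q_1·c_2 = -0.6255.
u_2 = c_2 + 0.6255·q_1 = (-2.1304, 1.6087, 3.7391, -3.3913).
‖u_2‖ = 5.7104, so q_2 = (-0.3731, 0.2817, 0.6548, -0.5939).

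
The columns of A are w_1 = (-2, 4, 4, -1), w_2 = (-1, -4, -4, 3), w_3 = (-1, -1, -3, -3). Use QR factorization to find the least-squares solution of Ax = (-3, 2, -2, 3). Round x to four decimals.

x = (1.1486, 1.1765, 0.0611)

w_1 = (-2, 4, 4, -1); ‖w_1‖ = 6.0828, so e_1 = (-0.3288, 0.6576, 0.6576, -0.1644).
e_1·w_2 = (-0.3288)·(-1) + 0.6576·(-4) + 0.6576·(-4) + (-0.1644)·3 = -5.4252.
u_2 = w_2 + 5.4252·e_1 = (-2.7838, -0.4324, -0.4324, 2.1081).
‖u_2‖ = 3.5451, so e_2 = (-0.7853, -0.1220, -0.1220, 0.5947).
e_1·w_3 = (-0.3288)·(-1) + 0.6576·(-1) + 0.6576·(-3) + (-0.1644)·(-3) = -1.8084; e_2·w_3 = (-0.7853)·(-1) + (-0.1220)·(-1) + (-0.1220)·(-3) + 0.5947·(-3) = -0.5108.
u_3 = w_3 + 1.8084·e_1 + 0.5108·e_2 = (-1.9957, 0.1269, -1.8731, -2.9935).
‖u_3‖ = 4.0582, so e_3 = (-0.4918, 0.0313, -0.4616, -0.7377).
Qᵀb = (0.4932, 4.1397, 0.2480).
Back-substitute: x_3 = 0.2480/4.0582 = 0.0611.
x_2 = (4.1397 + 0.5108·0.0611)/3.5451 = 1.1765.
x_1 = (0.4932 + 5.4252·1.1765 + 1.8084·0.0611)/6.0828 = 1.1486.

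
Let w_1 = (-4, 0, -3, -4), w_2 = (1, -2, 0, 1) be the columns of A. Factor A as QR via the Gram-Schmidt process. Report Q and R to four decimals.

w_1 = (-4, 0, -3, -4); ‖w_1‖ = 6.4031, so q_1 = (-0.6247, 0.0000, -0.4685, -0.6247).
q_1·w_2 = (-0.6247)·1 + 0.0000·(-2) + (-0.4685)·0 + (-0.6247)·1 = -1.2494.
u_2 = w_2 + 1.2494·q_1 = (0.2195, -2.0000, -0.5854, 0.2195).
‖u_2‖ = 2.1069, so q_2 = (0.1042, -0.9493, -0.2778, 0.1042).

Q = [[-0.6247, 0.1042], [0.0000, -0.9493], [-0.4685, -0.2778], [-0.6247, 0.1042]], R = [[6.4031, -1.2494], [0.0000, 2.1069]]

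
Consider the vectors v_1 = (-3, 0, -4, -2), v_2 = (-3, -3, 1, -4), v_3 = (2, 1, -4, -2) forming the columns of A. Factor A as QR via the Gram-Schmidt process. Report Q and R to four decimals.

Q = [[-0.5571, -0.3064, 0.7538], [0.0000, -0.5554, -0.0428], [-0.7428, 0.5171, -0.2655], [-0.3714, -0.5746, -0.5996]], R = [[5.3852, 2.4140, 2.5997], [0.0000, 5.4011, -2.0877], [0.0000, 0.0000, 3.7260]]

v_1 = (-3, 0, -4, -2); ‖v_1‖ = 5.3852, so q_1 = (-0.5571, 0.0000, -0.7428, -0.3714).
q_1·v_2 = (-0.5571)·(-3) + 0.0000·(-3) + (-0.7428)·1 + (-0.3714)·(-4) = 2.4140.
u_2 = v_2 − 2.4140·q_1 = (-1.6552, -3.0000, 2.7931, -3.1034).
‖u_2‖ = 5.4011, so q_2 = (-0.3064, -0.5554, 0.5171, -0.5746).
q_1·v_3 = (-0.5571)·2 + 0.0000·1 + (-0.7428)·(-4) + (-0.3714)·(-2) = 2.5997; q_2·v_3 = (-0.3064)·2 + (-0.5554)·1 + 0.5171·(-4) + (-0.5746)·(-2) = -2.0877.
u_3 = v_3 − 2.5997·q_1 + 2.0877·q_2 = (2.8085, -0.1596, -0.9894, -2.2340).
‖u_3‖ = 3.7260, so q_3 = (0.7538, -0.0428, -0.2655, -0.5996).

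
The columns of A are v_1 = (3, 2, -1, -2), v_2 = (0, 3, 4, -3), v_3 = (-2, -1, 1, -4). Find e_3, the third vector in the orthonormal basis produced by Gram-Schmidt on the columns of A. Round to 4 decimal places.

e_3 = (-0.3111, -0.4552, -0.2545, -0.7945)

e_1 = v_1/‖v_1‖ = (3, 2, -1, -2)/4.2426 = (0.7071, 0.4714, -0.2357, -0.4714).
r_{12} = e_1·v_2 = 1.8856.
u_2 = v_2 − 1.8856·e_1 = (-1.3333, 2.1111, 4.4444, -2.1111).
‖u_2‖ = 5.5176, so e_2 = (-0.2416, 0.3826, 0.8055, -0.3826).
r_{13} = e_1·v_3 = -0.2357; r_{23} = e_2·v_3 = 2.4366.
u_3 = v_3 + 0.2357·e_1 − 2.4366·e_2 = (-1.2445, -1.8212, -1.0182, -3.1788).
‖u_3‖ = 4.0009, so e_3 = (-0.3111, -0.4552, -0.2545, -0.7945).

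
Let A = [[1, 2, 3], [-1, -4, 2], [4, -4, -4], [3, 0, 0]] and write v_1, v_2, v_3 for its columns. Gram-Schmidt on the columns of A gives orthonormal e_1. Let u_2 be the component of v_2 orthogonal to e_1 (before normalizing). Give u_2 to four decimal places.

u_2 = (2.3704, -4.3704, -2.5185, 1.1111)

e_1 = v_1/‖v_1‖ = (1, -1, 4, 3)/5.1962 = (0.1925, -0.1925, 0.7698, 0.5774).
r_{12} = e_1·v_2 = -1.9245.
u_2 = v_2 + 1.9245·e_1 = (2.3704, -4.3704, -2.5185, 1.1111).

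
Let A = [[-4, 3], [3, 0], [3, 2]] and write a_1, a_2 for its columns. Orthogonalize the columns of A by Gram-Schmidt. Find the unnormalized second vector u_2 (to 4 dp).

u_2 = (2.2941, 0.5294, 2.5294)

q_1 = a_1/‖a_1‖ = (-4, 3, 3)/5.8310 = (-0.6860, 0.5145, 0.5145).
r_{12} = q_1·a_2 = -1.0290.
u_2 = a_2 + 1.0290·q_1 = (2.2941, 0.5294, 2.5294).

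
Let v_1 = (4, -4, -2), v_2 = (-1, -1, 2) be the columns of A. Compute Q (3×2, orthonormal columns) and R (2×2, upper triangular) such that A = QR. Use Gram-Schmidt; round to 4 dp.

v_1 = (4, -4, -2); ‖v_1‖ = 6.0000, so e_1 = (0.6667, -0.6667, -0.3333).
e_1·v_2 = 0.6667·(-1) + (-0.6667)·(-1) + (-0.3333)·2 = -0.6667.
u_2 = v_2 + 0.6667·e_1 = (-0.5556, -1.4444, 1.7778).
‖u_2‖ = 2.3570, so e_2 = (-0.2357, -0.6128, 0.7542).

Q = [[0.6667, -0.2357], [-0.6667, -0.6128], [-0.3333, 0.7542]], R = [[6.0000, -0.6667], [0.0000, 2.3570]]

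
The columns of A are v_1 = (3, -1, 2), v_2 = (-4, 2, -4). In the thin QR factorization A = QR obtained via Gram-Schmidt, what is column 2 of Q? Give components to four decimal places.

e_2 = (0.5976, 0.3586, -0.7171)

v_1 = (3, -1, 2); ‖v_1‖ = 3.7417, so e_1 = (0.8018, -0.2673, 0.5345).
e_1·v_2 = 0.8018·(-4) + (-0.2673)·2 + 0.5345·(-4) = -5.8797.
u_2 = v_2 + 5.8797·e_1 = (0.7143, 0.4286, -0.8571).
‖u_2‖ = 1.1952, so e_2 = (0.5976, 0.3586, -0.7171).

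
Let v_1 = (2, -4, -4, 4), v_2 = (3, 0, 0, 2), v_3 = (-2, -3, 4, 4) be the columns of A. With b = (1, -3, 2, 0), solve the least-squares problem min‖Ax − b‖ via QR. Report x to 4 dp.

e_1 = v_1/‖v_1‖ = (2, -4, -4, 4)/7.2111 = (0.2774, -0.5547, -0.5547, 0.5547).
r_{12} = e_1·v_2 = 1.9415.
u_2 = v_2 − 1.9415·e_1 = (2.4615, 1.0769, 1.0769, 0.9231).
‖u_2‖ = 3.0382, so e_2 = (0.8102, 0.3545, 0.3545, 0.3038).
r_{13} = e_1·v_3 = 1.1094; r_{23} = e_2·v_3 = -0.0506.
u_3 = v_3 − 1.1094·e_1 + 0.0506·e_2 = (-2.2667, -2.3667, 4.6333, 3.4000).
‖u_3‖ = 6.6156, so e_3 = (-0.3426, -0.3577, 0.7004, 0.5139).
Qᵀb = (0.8321, 0.4557, 2.1313).
Back-substitute: x_3 = 2.1313/6.6156 = 0.3222.
x_2 = (0.4557 + 0.0506·0.3222)/3.0382 = 0.1554.
x_1 = (0.8321 − 1.9415·0.1554 − 1.1094·0.3222)/7.2111 = 0.0240.

x = (0.0240, 0.1554, 0.3222)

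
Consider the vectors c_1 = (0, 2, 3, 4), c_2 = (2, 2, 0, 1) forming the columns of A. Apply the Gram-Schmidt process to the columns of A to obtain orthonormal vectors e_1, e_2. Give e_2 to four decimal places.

e_2 = (0.7674, 0.5557, -0.3175, -0.0397)

e_1 = c_1/‖c_1‖ = (0, 2, 3, 4)/5.3852 = (0.0000, 0.3714, 0.5571, 0.7428).
r_{12} = e_1·c_2 = 1.4856.
u_2 = c_2 − 1.4856·e_1 = (2.0000, 1.4483, -0.8276, -0.1034).
‖u_2‖ = 2.6064, so e_2 = (0.7674, 0.5557, -0.3175, -0.0397).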